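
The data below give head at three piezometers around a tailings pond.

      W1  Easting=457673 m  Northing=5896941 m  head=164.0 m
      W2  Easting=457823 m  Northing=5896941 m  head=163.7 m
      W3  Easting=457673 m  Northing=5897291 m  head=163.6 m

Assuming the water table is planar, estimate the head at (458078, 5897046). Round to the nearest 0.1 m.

∂h/∂x = (163.7 − 164.0) / (457823 − 457673) = -0.002000
∂h/∂y = (163.6 − 164.0) / (5897291 − 5896941) = -0.001143
h(458078, 5897046) = 164.0 + (-0.002000)·(405) + (-0.001143)·(105) = 164.0 -0.810 -0.120 = 163.070 m.

163.1 m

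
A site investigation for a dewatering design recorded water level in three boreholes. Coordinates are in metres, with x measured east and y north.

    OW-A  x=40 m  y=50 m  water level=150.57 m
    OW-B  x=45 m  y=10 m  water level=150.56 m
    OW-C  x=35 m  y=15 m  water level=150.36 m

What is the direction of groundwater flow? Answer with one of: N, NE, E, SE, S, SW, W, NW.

Differences from OW-A: to OW-B (Δx, Δy, Δh) = (5, -40, -0.01); to OW-C = (-5, -35, -0.21).
Determinant of the coordinate differences = 5·(-35) − (-5)·(-40) = -375.
∂h/∂x = [(-0.01)·(-35) − (-0.21)·(-40)] / -375 = +0.02147
∂h/∂y = [5·(-0.21) − (-5)·(-0.01)] / -375 = +0.002933
Flow = −∇h = (-0.02147 east, -0.002933 north), which points west.

W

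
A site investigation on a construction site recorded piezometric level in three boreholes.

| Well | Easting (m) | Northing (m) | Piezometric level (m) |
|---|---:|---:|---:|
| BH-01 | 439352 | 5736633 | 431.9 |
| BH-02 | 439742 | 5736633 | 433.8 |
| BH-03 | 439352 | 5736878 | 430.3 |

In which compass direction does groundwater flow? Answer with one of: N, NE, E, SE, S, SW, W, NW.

∂h/∂x = (433.8 − 431.9) / (439742 − 439352) = +0.004872
∂h/∂y = (430.3 − 431.9) / (5736878 − 5736633) = -0.006531
Flow = −∇h = (-0.004872 east, +0.006531 north), which points northwest.

NW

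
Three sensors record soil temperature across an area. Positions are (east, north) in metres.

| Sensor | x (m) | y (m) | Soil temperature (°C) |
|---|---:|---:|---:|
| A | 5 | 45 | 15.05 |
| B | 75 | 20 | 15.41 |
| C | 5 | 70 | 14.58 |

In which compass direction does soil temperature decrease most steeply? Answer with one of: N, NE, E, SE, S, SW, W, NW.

Taking A as reference: B−A = (70, -25, +0.36); C−A = (0, 25, -0.47).
Solve a·Δx + b·Δy = ΔT: det = 70·25 − 0·(-25) = 1750.
∂T/∂x = [(+0.36)·25 − (-0.47)·(-25)] / 1750 = -0.001571
∂T/∂y = [70·(-0.47) − 0·(+0.36)] / 1750 = -0.01880
Steepest decrease is along −∇f = (+0.001571 E, +0.01880 N) → north.

N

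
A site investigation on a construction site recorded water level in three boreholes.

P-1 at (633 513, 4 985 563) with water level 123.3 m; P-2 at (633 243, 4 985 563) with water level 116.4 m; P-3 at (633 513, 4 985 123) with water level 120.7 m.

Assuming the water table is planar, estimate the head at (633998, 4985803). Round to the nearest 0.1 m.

137.1 m

∂h/∂x = (116.4 − 123.3) / (633243 − 633513) = +0.02556
∂h/∂y = (120.7 − 123.3) / (4985123 − 4985563) = +0.005909
h(633998, 4985803) = 123.3 + (+0.02556)·(485) + (+0.005909)·(240) = 123.3 +12.394 +1.418 = 137.113 m.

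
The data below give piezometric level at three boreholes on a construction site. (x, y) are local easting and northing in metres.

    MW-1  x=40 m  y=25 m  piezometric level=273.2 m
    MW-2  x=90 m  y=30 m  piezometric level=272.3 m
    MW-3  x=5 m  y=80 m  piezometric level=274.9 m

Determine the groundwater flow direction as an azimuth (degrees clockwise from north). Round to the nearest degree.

133°

Three-point gradient (reference MW-1): Δ to MW-2 = (50, 5, -0.9), Δ to MW-3 = (-35, 55, +1.7).
∂h/∂x = -0.01983, ∂h/∂y = +0.01829 (det = 2925).
Flow direction (−∇h) has components (+0.01983 E, -0.01829 N).
Azimuth = atan2(E, N) = atan2(+0.01983, -0.01829) = 132.7° ≈ 133°.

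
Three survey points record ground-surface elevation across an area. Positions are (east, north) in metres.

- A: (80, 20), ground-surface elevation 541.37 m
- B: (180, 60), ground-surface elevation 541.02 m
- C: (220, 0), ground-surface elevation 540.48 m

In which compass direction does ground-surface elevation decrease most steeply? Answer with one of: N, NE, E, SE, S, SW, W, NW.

SE

With z = a·x + b·y + c and A as origin, the differences give:
  100·a + 40·b = -0.35
  140·a + (-20)·b = -0.89
Eliminate b (×(-20) and ×40, subtract): -7600·a = 42.600 → a = ∂z/∂x = -0.005605
Back-substitute: b = ∂z/∂y = +0.005263.
Steepest decrease is along −∇f = (+0.005605 E, -0.005263 N) → southeast.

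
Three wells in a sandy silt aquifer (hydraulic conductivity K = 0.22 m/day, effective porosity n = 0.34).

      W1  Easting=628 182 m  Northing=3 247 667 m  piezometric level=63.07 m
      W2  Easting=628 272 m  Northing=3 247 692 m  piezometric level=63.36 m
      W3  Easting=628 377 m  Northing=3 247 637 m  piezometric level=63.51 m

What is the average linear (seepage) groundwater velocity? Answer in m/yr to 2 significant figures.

0.81 m/yr

With h = a·x + b·y + c and W1 as origin, the differences give:
  90·a + 25·b = +0.29
  195·a + (-30)·b = +0.44
Eliminate b (×(-30) and ×25, subtract): -7575·a = -19.700 → a = ∂h/∂x = +0.002601
Back-substitute: b = ∂h/∂y = +0.002238.
|∇h| = √(0.002601² + 0.002238²) = 0.003431
Seepage velocity v = K·i/n = 0.22 × 0.003431 / 0.34 = 0.00222 m/day = 0.8109 m/yr.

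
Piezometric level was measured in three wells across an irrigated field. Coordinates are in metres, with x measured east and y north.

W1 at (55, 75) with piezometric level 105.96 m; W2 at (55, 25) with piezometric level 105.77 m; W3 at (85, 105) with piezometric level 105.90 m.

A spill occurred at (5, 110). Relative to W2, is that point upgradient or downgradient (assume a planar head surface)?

upgradient

Differences from W1: to W2 (Δx, Δy, Δh) = (0, -50, -0.19); to W3 = (30, 30, -0.06).
Determinant of the coordinate differences = 0·30 − 30·(-50) = 1500.
∂h/∂x = [(-0.19)·30 − (-0.06)·(-50)] / 1500 = -0.005800
∂h/∂y = [0·(-0.06) − 30·(-0.19)] / 1500 = +0.003800
Head at (5, 110) = 105.96 + (-0.005800)·(-50) + (+0.003800)·(35) = 106.38 m.
That is higher than the 105.77 m at W2, so the point is upgradient.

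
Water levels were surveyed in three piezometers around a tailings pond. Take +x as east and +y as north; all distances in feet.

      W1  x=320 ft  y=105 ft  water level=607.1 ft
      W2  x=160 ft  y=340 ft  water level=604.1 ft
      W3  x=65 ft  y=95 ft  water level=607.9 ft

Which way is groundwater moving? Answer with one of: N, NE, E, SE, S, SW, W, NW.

N

Three-point gradient (reference W1): Δ to W2 = (-160, 235, -3.0), Δ to W3 = (-255, -10, +0.8).
∂h/∂x = -0.002568, ∂h/∂y = -0.01451 (det = 61525).
Flow = −∇h = (+0.002568 east, +0.01451 north), which points north.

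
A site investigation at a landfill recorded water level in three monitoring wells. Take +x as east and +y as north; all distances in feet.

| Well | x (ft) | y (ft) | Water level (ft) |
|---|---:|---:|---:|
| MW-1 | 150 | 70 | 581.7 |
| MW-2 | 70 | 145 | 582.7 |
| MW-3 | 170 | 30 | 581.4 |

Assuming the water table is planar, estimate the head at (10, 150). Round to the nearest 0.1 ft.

Three-point gradient (reference MW-1): Δ to MW-2 = (-80, 75, +1.0), Δ to MW-3 = (20, -40, -0.3).
∂h/∂x = -0.01029, ∂h/∂y = +0.002353 (det = 1700).
h(10, 150) = 581.7 + (-0.01029)·(-140) + (+0.002353)·(80) = 581.7 +1.441 +0.188 = 583.329 ft.

583.3 ft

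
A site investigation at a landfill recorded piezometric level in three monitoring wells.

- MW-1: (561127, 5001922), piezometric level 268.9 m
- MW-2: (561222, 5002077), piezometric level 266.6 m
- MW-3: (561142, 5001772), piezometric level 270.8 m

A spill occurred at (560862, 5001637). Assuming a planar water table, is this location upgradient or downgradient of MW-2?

With h = a·x + b·y + c and MW-1 as origin, the differences give:
  95·a + 155·b = -2.3
  15·a + (-150)·b = +1.9
Eliminate b (×(-150) and ×155, subtract): -16575·a = 50.50 → a = ∂h/∂x = -0.003047
Back-substitute: b = ∂h/∂y = -0.01297.
Head at (560862, 5001637) = 268.9 + (-0.003047)·(-265) + (-0.01297)·(-285) = 273.40 m.
That is higher than the 266.6 m at MW-2, so the point is upgradient.

upgradient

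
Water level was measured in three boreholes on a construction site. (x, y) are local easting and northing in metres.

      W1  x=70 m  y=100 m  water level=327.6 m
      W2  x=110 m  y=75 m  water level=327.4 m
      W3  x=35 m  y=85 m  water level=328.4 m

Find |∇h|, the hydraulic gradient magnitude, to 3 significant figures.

Taking W1 as reference: W2−W1 = (40, -25, -0.2); W3−W1 = (-35, -15, +0.8).
Determinant of the coordinate differences = 40·(-15) − (-35)·(-25) = -1475.
∂h/∂x = [(-0.2)·(-15) − (+0.8)·(-25)] / -1475 = -0.01559
∂h/∂y = [40·(+0.8) − (-35)·(-0.2)] / -1475 = -0.01695
|∇h| = √(-0.01559² + -0.01695²) = 0.02303

0.0230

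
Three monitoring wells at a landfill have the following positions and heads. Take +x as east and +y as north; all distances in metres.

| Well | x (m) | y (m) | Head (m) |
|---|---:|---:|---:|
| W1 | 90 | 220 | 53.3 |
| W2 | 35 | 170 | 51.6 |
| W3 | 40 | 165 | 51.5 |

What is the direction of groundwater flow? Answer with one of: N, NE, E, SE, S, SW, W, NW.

S

With h = a·x + b·y + c and W1 as origin, the differences give:
  (-55)·a + (-50)·b = -1.7
  (-50)·a + (-55)·b = -1.8
Eliminate b (×(-55) and ×(-50), subtract): 525·a = 3.50 → a = ∂h/∂x = +0.006667
Back-substitute: b = ∂h/∂y = +0.02667.
Flow = −∇h = (-0.006667 east, -0.02667 north), which points south.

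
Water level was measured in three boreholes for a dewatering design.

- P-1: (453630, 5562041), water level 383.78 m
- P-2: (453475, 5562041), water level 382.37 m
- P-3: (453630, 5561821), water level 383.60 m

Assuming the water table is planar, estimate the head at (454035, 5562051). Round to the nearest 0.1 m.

∂h/∂x = (382.37 − 383.78) / (453475 − 453630) = +0.009097
∂h/∂y = (383.60 − 383.78) / (5561821 − 5562041) = +0.0008182
h(454035, 5562051) = 383.78 + (+0.009097)·(405) + (+0.0008182)·(10) = 383.78 +3.684 +0.008 = 387.472 m.

387.5 m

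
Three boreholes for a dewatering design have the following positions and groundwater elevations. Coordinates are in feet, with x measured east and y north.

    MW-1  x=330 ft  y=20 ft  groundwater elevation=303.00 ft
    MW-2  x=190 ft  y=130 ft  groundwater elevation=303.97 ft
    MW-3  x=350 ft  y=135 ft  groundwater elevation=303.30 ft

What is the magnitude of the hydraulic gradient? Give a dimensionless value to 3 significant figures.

0.00545

With h = a·x + b·y + c and MW-1 as origin, the differences give:
  (-140)·a + 110·b = +0.97
  20·a + 115·b = +0.30
Eliminate b (×115 and ×110, subtract): -18300·a = 78.550 → a = ∂h/∂x = -0.004292
Back-substitute: b = ∂h/∂y = +0.003355.
|∇h| = √(-0.004292² + 0.003355²) = 0.005448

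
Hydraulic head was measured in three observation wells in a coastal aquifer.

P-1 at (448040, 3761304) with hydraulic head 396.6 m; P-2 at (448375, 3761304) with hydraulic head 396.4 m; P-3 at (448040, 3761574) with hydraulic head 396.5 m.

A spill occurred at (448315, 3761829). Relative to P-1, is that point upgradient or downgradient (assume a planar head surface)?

∂h/∂x = (396.4 − 396.6) / (448375 − 448040) = -0.0005970
∂h/∂y = (396.5 − 396.6) / (3761574 − 3761304) = -0.0003704
Head at (448315, 3761829) = 396.6 + (-0.0005970)·(275) + (-0.0003704)·(525) = 396.24 m.
That is lower than the 396.6 m at P-1, so the point is downgradient.

downgradient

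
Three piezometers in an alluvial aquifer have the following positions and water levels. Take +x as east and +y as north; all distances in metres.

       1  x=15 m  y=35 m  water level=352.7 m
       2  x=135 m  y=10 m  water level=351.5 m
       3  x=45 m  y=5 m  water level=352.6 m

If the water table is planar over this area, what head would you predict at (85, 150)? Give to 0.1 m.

Taking 1 as reference: 2−1 = (120, -25, -1.2); 3−1 = (30, -30, -0.1).
Solve a·Δx + b·Δy = Δh: det = 120·(-30) − 30·(-25) = -2850.
∂h/∂x = [(-1.2)·(-30) − (-0.1)·(-25)] / -2850 = -0.01175
∂h/∂y = [120·(-0.1) − 30·(-1.2)] / -2850 = -0.008421
h(85, 150) = 352.7 + (-0.01175)·(70) + (-0.008421)·(115) = 352.7 -0.823 -0.968 = 350.909 m.

350.9 m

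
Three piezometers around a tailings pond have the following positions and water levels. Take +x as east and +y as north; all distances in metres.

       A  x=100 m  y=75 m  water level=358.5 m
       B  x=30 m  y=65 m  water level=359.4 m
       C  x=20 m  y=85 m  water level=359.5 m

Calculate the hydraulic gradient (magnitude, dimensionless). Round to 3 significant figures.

With h = a·x + b·y + c and A as origin, the differences give:
  (-70)·a + (-10)·b = +0.9
  (-80)·a + 10·b = +1.0
Eliminate b (×10 and ×(-10), subtract): -1500·a = 19.00 → a = ∂h/∂x = -0.01267
Back-substitute: b = ∂h/∂y = -0.001333.
|∇h| = √(-0.01267² + -0.001333²) = 0.01274

0.0127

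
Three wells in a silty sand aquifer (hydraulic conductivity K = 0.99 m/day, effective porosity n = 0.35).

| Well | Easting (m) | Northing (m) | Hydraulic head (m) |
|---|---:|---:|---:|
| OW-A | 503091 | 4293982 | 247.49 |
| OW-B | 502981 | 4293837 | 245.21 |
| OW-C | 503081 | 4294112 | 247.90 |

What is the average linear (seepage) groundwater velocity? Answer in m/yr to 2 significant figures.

16 m/yr

Three-point gradient (reference OW-A): Δ to OW-B = (-110, -145, -2.28), Δ to OW-C = (-10, 130, +0.41).
∂h/∂x = +0.01504, ∂h/∂y = +0.004311 (det = -15750).
|∇h| = √(0.01504² + 0.004311²) = 0.01565
Seepage velocity v = K·i/n = 0.99 × 0.01565 / 0.35 = 0.04427 m/day = 16.17 m/yr.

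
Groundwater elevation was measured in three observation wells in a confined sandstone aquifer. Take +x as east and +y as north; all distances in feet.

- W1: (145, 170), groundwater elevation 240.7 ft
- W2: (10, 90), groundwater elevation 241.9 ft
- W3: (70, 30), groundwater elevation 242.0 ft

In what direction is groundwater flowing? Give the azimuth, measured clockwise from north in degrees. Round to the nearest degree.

037°

With h = a·x + b·y + c and W1 as origin, the differences give:
  (-135)·a + (-80)·b = +1.2
  (-75)·a + (-140)·b = +1.3
Eliminate b (×(-140) and ×(-80), subtract): 12900·a = -64.00 → a = ∂h/∂x = -0.004961
Back-substitute: b = ∂h/∂y = -0.006628.
Flow direction (−∇h) has components (+0.004961 E, +0.006628 N).
Azimuth = atan2(E, N) = atan2(+0.004961, +0.006628) = 36.8° ≈ 037°.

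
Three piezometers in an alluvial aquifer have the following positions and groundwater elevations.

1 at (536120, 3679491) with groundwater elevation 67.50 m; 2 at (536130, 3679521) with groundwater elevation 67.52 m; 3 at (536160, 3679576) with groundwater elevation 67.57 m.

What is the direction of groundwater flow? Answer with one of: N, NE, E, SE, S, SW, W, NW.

Three-point gradient (reference 1): Δ to 2 = (10, 30, +0.02), Δ to 3 = (40, 85, +0.07).
∂h/∂x = +0.001143, ∂h/∂y = +0.0002857 (det = -350).
Flow = −∇h = (-0.001143 east, -0.0002857 north), which points west.

W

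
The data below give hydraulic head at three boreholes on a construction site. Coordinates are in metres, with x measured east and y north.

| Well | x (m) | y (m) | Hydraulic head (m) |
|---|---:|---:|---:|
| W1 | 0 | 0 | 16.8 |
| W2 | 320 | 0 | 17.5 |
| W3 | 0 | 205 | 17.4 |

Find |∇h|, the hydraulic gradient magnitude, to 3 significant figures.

0.00365

∂h/∂x = (17.5 − 16.8) / (320 − 0) = +0.002187
∂h/∂y = (17.4 − 16.8) / (205 − 0) = +0.002927
|∇h| = √(0.002187² + 0.002927²) = 0.003654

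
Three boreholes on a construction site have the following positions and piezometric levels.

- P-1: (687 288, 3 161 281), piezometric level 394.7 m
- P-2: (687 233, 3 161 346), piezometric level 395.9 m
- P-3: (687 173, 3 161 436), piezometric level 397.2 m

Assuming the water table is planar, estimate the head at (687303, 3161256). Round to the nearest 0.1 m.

Taking P-1 as reference: P-2−P-1 = (-55, 65, +1.2); P-3−P-1 = (-115, 155, +2.5).
Solve a·Δx + b·Δy = Δh: det = (-55)·155 − (-115)·65 = -1050.
∂h/∂x = [(+1.2)·155 − (+2.5)·65] / -1050 = -0.02238
∂h/∂y = [(-55)·(+2.5) − (-115)·(+1.2)] / -1050 = -0.0004762
h(687303, 3161256) = 394.7 + (-0.02238)·(15) + (-0.0004762)·(-25) = 394.7 -0.336 +0.012 = 394.376 m.

394.4 m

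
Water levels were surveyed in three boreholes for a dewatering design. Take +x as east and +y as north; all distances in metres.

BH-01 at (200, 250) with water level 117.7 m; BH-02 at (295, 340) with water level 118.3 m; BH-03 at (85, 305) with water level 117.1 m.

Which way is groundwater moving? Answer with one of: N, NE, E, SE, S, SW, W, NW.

With h = a·x + b·y + c and BH-01 as origin, the differences give:
  95·a + 90·b = +0.6
  (-115)·a + 55·b = -0.6
Eliminate b (×55 and ×90, subtract): 15575·a = 87.00 → a = ∂h/∂x = +0.005586
Back-substitute: b = ∂h/∂y = +0.0007705.
Flow = −∇h = (-0.005586 east, -0.0007705 north), which points west.

W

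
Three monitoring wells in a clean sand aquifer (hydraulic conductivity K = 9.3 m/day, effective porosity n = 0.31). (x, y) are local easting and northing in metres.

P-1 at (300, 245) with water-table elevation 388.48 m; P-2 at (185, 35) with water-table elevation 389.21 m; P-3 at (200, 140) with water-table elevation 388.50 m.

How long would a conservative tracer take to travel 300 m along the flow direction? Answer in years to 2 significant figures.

2.4 years

With h = a·x + b·y + c and P-1 as origin, the differences give:
  (-115)·a + (-210)·b = +0.73
  (-100)·a + (-105)·b = +0.02
Eliminate b (×(-105) and ×(-210), subtract): -8925·a = -72.450 → a = ∂h/∂x = +0.008118
Back-substitute: b = ∂h/∂y = -0.007922.
|∇h| = √(0.008118² + -0.007922²) = 0.01134
Seepage velocity v = K·i/n = 9.3 × 0.01134 / 0.31 = 0.3402 m/day.
t = 300 / 0.3402 = 881.8 days = 2.41 years.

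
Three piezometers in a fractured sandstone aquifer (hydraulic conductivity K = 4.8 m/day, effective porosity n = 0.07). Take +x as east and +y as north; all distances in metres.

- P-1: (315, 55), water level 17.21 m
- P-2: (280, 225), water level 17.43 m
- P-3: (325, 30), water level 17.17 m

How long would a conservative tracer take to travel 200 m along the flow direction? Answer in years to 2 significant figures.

4.3 years

Differences from P-1: to P-2 (Δx, Δy, Δh) = (-35, 170, +0.22); to P-3 = (10, -25, -0.04).
Determinant of the coordinate differences = (-35)·(-25) − 10·170 = -825.
∂h/∂x = [(+0.22)·(-25) − (-0.04)·170] / -825 = -0.001576
∂h/∂y = [(-35)·(-0.04) − 10·(+0.22)] / -825 = +0.0009697
|∇h| = √(-0.001576² + 0.0009697²) = 0.00185
Seepage velocity v = K·i/n = 4.8 × 0.00185 / 0.07 = 0.1269 m/day.
t = 200 / 0.1269 = 1576 days = 4.31 years.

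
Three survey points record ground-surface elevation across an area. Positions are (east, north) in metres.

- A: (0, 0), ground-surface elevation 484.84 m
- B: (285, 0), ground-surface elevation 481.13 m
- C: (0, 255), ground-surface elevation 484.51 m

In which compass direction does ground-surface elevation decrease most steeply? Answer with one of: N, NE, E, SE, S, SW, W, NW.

E

∂z/∂x = (481.13 − 484.84) / (285 − 0) = -0.01302
∂z/∂y = (484.51 − 484.84) / (255 − 0) = -0.001294
Steepest decrease is along −∇f = (+0.01302 E, +0.001294 N) → east.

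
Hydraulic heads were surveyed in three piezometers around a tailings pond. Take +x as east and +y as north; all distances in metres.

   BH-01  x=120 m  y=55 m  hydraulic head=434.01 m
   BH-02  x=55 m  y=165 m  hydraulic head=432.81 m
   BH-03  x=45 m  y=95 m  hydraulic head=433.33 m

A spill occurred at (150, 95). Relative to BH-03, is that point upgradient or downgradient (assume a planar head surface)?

With h = a·x + b·y + c and BH-01 as origin, the differences give:
  (-65)·a + 110·b = -1.20
  (-75)·a + 40·b = -0.68
Eliminate b (×40 and ×110, subtract): 5650·a = 26.800 → a = ∂h/∂x = +0.004743
Back-substitute: b = ∂h/∂y = -0.008106.
Head at (150, 95) = 434.01 + (+0.004743)·(30) + (-0.008106)·(40) = 433.83 m.
That is higher than the 433.33 m at BH-03, so the point is upgradient.

upgradient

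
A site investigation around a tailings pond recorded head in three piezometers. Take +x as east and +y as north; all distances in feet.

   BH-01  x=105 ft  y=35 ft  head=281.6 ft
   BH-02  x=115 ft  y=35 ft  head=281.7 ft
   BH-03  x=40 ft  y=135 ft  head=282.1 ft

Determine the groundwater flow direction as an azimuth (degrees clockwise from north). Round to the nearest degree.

Differences from BH-01: to BH-02 (Δx, Δy, Δh) = (10, 0, +0.1); to BH-03 = (-65, 100, +0.5).
Solve a·Δx + b·Δy = Δh: det = 10·100 − (-65)·0 = 1000.
∂h/∂x = [(+0.1)·100 − (+0.5)·0] / 1000 = +0.010000
∂h/∂y = [10·(+0.5) − (-65)·(+0.1)] / 1000 = +0.01150
Flow direction (−∇h) has components (-0.010000 E, -0.01150 N).
Azimuth = atan2(E, N) = atan2(-0.010000, -0.01150) = 221.0° ≈ 221°.

221°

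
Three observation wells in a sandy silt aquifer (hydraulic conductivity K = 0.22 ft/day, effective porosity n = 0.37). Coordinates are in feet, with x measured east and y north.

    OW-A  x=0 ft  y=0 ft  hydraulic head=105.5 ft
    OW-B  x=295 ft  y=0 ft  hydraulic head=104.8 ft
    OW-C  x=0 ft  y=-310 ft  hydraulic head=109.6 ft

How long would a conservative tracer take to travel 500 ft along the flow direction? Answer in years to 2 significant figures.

∂h/∂x = (104.8 − 105.5) / (295 − 0) = -0.002373
∂h/∂y = (109.6 − 105.5) / (-310 − 0) = -0.01323
|∇h| = √(-0.002373² + -0.01323²) = 0.01344
Seepage velocity v = K·i/n = 0.22 × 0.01344 / 0.37 = 0.007991 ft/day.
t = 500 / 0.007991 = 6.257e+04 days = 171 years.

170 years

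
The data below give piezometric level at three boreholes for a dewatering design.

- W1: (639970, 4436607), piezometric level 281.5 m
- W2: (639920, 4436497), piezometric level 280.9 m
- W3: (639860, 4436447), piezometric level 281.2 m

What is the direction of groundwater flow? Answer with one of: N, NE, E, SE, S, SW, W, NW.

Three-point gradient (reference W1): Δ to W2 = (-50, -110, -0.6), Δ to W3 = (-110, -160, -0.3).
∂h/∂x = -0.01537, ∂h/∂y = +0.01244 (det = -4100).
Flow = −∇h = (+0.01537 east, -0.01244 north), which points southeast.

SE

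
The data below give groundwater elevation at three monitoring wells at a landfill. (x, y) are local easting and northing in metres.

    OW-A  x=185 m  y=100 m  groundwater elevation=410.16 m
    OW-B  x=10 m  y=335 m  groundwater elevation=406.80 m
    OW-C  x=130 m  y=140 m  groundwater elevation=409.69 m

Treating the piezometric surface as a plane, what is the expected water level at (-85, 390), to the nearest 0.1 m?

Taking OW-A as reference: OW-B−OW-A = (-175, 235, -3.36); OW-C−OW-A = (-55, 40, -0.47).
Determinant of the coordinate differences = (-175)·40 − (-55)·235 = 5925.
∂h/∂x = [(-3.36)·40 − (-0.47)·235] / 5925 = -0.004042
∂h/∂y = [(-175)·(-0.47) − (-55)·(-3.36)] / 5925 = -0.01731
h(-85, 390) = 410.16 + (-0.004042)·(-270) + (-0.01731)·(290) = 410.16 +1.091 -5.019 = 406.232 m.

406.2 m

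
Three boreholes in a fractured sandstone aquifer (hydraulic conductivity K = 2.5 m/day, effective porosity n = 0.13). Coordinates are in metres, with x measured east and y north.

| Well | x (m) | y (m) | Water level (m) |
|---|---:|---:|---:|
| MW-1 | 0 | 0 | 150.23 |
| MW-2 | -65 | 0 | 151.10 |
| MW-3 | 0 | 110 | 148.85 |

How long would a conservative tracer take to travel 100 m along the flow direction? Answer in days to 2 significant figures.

280 days

∂h/∂x = (151.10 − 150.23) / (-65 − 0) = -0.01338
∂h/∂y = (148.85 − 150.23) / (110 − 0) = -0.01255
|∇h| = √(-0.01338² + -0.01255²) = 0.01834
Seepage velocity v = K·i/n = 2.5 × 0.01834 / 0.13 = 0.3527 m/day.
t = 100 / 0.3527 = 283.5 days.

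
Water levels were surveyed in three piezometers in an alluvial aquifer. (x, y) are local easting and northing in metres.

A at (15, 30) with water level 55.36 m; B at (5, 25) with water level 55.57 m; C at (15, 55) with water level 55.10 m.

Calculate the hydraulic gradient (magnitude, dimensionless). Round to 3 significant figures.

0.0189

Differences from A: to B (Δx, Δy, Δh) = (-10, -5, +0.21); to C = (0, 25, -0.26).
Determinant of the coordinate differences = (-10)·25 − 0·(-5) = -250.
∂h/∂x = [(+0.21)·25 − (-0.26)·(-5)] / -250 = -0.01580
∂h/∂y = [(-10)·(-0.26) − 0·(+0.21)] / -250 = -0.01040
|∇h| = √(-0.01580² + -0.01040²) = 0.01892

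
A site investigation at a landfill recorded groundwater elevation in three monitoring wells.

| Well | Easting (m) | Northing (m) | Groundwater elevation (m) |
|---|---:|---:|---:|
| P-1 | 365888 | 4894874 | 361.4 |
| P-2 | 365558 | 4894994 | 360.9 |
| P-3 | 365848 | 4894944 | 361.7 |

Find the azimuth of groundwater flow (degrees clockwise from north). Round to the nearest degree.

211°

Differences from P-1: to P-2 (Δx, Δy, Δh) = (-330, 120, -0.5); to P-3 = (-40, 70, +0.3).
Determinant of the coordinate differences = (-330)·70 − (-40)·120 = -18300.
∂h/∂x = [(-0.5)·70 − (+0.3)·120] / -18300 = +0.003880
∂h/∂y = [(-330)·(+0.3) − (-40)·(-0.5)] / -18300 = +0.006503
Flow direction (−∇h) has components (-0.003880 E, -0.006503 N).
Azimuth = atan2(E, N) = atan2(-0.003880, -0.006503) = 210.8° ≈ 211°.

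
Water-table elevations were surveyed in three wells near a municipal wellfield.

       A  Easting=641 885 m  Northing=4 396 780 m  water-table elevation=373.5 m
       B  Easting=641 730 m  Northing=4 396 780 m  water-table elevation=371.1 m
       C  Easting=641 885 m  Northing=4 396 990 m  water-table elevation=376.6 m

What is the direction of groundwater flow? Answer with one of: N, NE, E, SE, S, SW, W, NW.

∂h/∂x = (371.1 − 373.5) / (641730 − 641885) = +0.01548
∂h/∂y = (376.6 − 373.5) / (4396990 − 4396780) = +0.01476
Flow = −∇h = (-0.01548 east, -0.01476 north), which points southwest.

SW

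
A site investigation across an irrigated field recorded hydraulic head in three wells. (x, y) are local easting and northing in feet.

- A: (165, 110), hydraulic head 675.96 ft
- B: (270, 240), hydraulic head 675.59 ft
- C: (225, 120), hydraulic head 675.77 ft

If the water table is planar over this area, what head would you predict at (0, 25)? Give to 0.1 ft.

Taking A as reference: B−A = (105, 130, -0.37); C−A = (60, 10, -0.19).
Determinant of the coordinate differences = 105·10 − 60·130 = -6750.
∂h/∂x = [(-0.37)·10 − (-0.19)·130] / -6750 = -0.003111
∂h/∂y = [105·(-0.19) − 60·(-0.37)] / -6750 = -0.0003333
h(0, 25) = 675.96 + (-0.003111)·(-165) + (-0.0003333)·(-85) = 675.96 +0.513 +0.028 = 676.502 ft.

676.5 ft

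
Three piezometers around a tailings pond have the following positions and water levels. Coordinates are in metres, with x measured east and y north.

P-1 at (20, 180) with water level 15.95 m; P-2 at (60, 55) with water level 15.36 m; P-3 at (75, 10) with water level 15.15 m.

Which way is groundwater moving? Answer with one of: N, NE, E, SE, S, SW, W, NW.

Differences from P-1: to P-2 (Δx, Δy, Δh) = (40, -125, -0.59); to P-3 = (55, -170, -0.80).
Determinant of the coordinate differences = 40·(-170) − 55·(-125) = 75.
∂h/∂x = [(-0.59)·(-170) − (-0.80)·(-125)] / 75 = +0.004000
∂h/∂y = [40·(-0.80) − 55·(-0.59)] / 75 = +0.006000
Flow = −∇h = (-0.004000 east, -0.006000 north), which points southwest.

SW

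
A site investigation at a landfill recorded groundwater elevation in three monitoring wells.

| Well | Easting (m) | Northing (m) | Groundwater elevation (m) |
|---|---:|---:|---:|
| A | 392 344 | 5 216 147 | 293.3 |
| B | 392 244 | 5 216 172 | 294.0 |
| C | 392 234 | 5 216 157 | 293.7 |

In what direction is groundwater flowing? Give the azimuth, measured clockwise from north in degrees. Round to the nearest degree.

With h = a·x + b·y + c and A as origin, the differences give:
  (-100)·a + 25·b = +0.7
  (-110)·a + 10·b = +0.4
Eliminate b (×10 and ×25, subtract): 1750·a = -3.00 → a = ∂h/∂x = -0.001714
Back-substitute: b = ∂h/∂y = +0.02114.
Flow direction (−∇h) has components (+0.001714 E, -0.02114 N).
Azimuth = atan2(E, N) = atan2(+0.001714, -0.02114) = 175.4° ≈ 175°.

175°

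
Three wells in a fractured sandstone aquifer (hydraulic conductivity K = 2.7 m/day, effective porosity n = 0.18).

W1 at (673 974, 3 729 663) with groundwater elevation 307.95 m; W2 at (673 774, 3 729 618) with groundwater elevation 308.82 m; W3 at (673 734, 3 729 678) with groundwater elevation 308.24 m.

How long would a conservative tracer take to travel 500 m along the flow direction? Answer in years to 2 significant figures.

8.2 years

Differences from W1: to W2 (Δx, Δy, Δh) = (-200, -45, +0.87); to W3 = (-240, 15, +0.29).
Determinant of the coordinate differences = (-200)·15 − (-240)·(-45) = -13800.
∂h/∂x = [(+0.87)·15 − (+0.29)·(-45)] / -13800 = -0.001891
∂h/∂y = [(-200)·(+0.29) − (-240)·(+0.87)] / -13800 = -0.01093
|∇h| = √(-0.001891² + -0.01093²) = 0.01109
Seepage velocity v = K·i/n = 2.7 × 0.01109 / 0.18 = 0.1663 m/day.
t = 500 / 0.1663 = 3007 days = 8.23 years.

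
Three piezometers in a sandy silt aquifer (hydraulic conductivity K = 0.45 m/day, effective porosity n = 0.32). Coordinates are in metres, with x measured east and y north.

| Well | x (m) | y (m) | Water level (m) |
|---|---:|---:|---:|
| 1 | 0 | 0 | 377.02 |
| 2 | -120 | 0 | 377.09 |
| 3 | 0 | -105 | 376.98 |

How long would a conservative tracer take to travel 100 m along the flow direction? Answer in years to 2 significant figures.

∂h/∂x = (377.09 − 377.02) / (-120 − 0) = -0.0005833
∂h/∂y = (376.98 − 377.02) / (-105 − 0) = +0.0003810
|∇h| = √(-0.0005833² + 0.0003810²) = 0.0006967
Seepage velocity v = K·i/n = 0.45 × 0.0006967 / 0.32 = 0.0009797 m/day.
t = 100 / 0.0009797 = 1.021e+05 days = 280 years.

280 years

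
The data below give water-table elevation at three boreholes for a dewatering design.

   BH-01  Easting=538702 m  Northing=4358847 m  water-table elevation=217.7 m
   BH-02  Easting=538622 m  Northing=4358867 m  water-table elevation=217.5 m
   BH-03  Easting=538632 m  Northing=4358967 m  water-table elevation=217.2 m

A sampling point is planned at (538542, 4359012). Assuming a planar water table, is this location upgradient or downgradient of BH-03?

downgradient

With h = a·x + b·y + c and BH-01 as origin, the differences give:
  (-80)·a + 20·b = -0.2
  (-70)·a + 120·b = -0.5
Eliminate b (×120 and ×20, subtract): -8200·a = -14.00 → a = ∂h/∂x = +0.001707
Back-substitute: b = ∂h/∂y = -0.003171.
Head at (538542, 4359012) = 217.7 + (+0.001707)·(-160) + (-0.003171)·(165) = 216.90 m.
That is lower than the 217.2 m at BH-03, so the point is downgradient.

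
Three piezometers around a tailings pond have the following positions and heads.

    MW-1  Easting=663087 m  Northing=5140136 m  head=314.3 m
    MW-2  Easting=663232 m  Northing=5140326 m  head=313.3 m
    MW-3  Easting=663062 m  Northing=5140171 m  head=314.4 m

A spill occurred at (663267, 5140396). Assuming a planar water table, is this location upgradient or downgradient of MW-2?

downgradient

Taking MW-1 as reference: MW-2−MW-1 = (145, 190, -1.0); MW-3−MW-1 = (-25, 35, +0.1).
Determinant of the coordinate differences = 145·35 − (-25)·190 = 9825.
∂h/∂x = [(-1.0)·35 − (+0.1)·190] / 9825 = -0.005496
∂h/∂y = [145·(+0.1) − (-25)·(-1.0)] / 9825 = -0.001069
Head at (663267, 5140396) = 314.3 + (-0.005496)·(180) + (-0.001069)·(260) = 313.03 m.
That is lower than the 313.3 m at MW-2, so the point is downgradient.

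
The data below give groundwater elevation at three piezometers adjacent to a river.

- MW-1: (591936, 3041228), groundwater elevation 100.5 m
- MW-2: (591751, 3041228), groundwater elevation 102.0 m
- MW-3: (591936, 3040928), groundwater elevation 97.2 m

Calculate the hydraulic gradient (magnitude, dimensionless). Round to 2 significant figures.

∂h/∂x = (102.0 − 100.5) / (591751 − 591936) = -0.008108
∂h/∂y = (97.2 − 100.5) / (3040928 − 3041228) = +0.01100
|∇h| = √(-0.008108² + 0.01100²) = 0.01367

0.014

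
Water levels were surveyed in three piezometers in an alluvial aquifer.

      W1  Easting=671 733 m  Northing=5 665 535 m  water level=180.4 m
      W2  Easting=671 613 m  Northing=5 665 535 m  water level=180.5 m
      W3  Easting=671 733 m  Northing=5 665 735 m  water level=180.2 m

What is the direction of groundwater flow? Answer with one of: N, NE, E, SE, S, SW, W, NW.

∂h/∂x = (180.5 − 180.4) / (671613 − 671733) = -0.0008333
∂h/∂y = (180.2 − 180.4) / (5665735 − 5665535) = -0.001000
Flow = −∇h = (+0.0008333 east, +0.001000 north), which points northeast.

NE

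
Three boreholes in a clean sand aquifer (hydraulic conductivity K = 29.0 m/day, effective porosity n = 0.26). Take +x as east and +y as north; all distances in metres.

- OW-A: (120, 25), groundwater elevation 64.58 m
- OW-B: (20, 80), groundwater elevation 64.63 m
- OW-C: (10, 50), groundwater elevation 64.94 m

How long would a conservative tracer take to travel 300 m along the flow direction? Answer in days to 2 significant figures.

Taking OW-A as reference: OW-B−OW-A = (-100, 55, +0.05); OW-C−OW-A = (-110, 25, +0.36).
Solve a·Δx + b·Δy = Δh: det = (-100)·25 − (-110)·55 = 3550.
∂h/∂x = [(+0.05)·25 − (+0.36)·55] / 3550 = -0.005225
∂h/∂y = [(-100)·(+0.36) − (-110)·(+0.05)] / 3550 = -0.008592
|∇h| = √(-0.005225² + -0.008592²) = 0.01006
Seepage velocity v = K·i/n = 29.0 × 0.01006 / 0.26 = 1.122 m/day.
t = 300 / 1.122 = 267.4 days.

270 days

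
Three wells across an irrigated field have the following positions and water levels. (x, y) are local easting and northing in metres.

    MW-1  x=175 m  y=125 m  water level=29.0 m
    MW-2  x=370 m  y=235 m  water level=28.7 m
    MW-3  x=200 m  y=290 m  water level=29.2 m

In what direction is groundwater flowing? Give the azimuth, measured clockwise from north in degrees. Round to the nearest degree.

Differences from MW-1: to MW-2 (Δx, Δy, Δh) = (195, 110, -0.3); to MW-3 = (25, 165, +0.2).
Solve a·Δx + b·Δy = Δh: det = 195·165 − 25·110 = 29425.
∂h/∂x = [(-0.3)·165 − (+0.2)·110] / 29425 = -0.002430
∂h/∂y = [195·(+0.2) − 25·(-0.3)] / 29425 = +0.001580
Flow direction (−∇h) has components (+0.002430 E, -0.001580 N).
Azimuth = atan2(E, N) = atan2(+0.002430, -0.001580) = 123.0° ≈ 123°.

123°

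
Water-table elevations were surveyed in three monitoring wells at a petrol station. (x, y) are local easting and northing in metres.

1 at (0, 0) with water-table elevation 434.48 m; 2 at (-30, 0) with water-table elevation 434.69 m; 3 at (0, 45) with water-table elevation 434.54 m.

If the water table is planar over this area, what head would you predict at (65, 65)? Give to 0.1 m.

∂h/∂x = (434.69 − 434.48) / (-30 − 0) = -0.007000
∂h/∂y = (434.54 − 434.48) / (45 − 0) = +0.001333
h(65, 65) = 434.48 + (-0.007000)·(65) + (+0.001333)·(65) = 434.48 -0.455 +0.087 = 434.112 m.

434.1 m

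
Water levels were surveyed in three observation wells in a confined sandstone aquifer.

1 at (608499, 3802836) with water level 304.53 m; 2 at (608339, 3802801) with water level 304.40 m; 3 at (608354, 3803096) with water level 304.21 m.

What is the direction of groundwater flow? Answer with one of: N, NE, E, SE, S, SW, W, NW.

Three-point gradient (reference 1): Δ to 2 = (-160, -35, -0.13), Δ to 3 = (-145, 260, -0.32).
∂h/∂x = +0.0009641, ∂h/∂y = -0.0006931 (det = -46675).
Flow = −∇h = (-0.0009641 east, +0.0006931 north), which points northwest.

NW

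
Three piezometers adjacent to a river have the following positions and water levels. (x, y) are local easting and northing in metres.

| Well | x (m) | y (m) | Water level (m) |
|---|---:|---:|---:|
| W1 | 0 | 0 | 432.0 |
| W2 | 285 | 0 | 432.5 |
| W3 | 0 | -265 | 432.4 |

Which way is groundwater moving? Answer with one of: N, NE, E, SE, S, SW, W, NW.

NW

∂h/∂x = (432.5 − 432.0) / (285 − 0) = +0.001754
∂h/∂y = (432.4 − 432.0) / (-265 − 0) = -0.001509
Flow = −∇h = (-0.001754 east, +0.001509 north), which points northwest.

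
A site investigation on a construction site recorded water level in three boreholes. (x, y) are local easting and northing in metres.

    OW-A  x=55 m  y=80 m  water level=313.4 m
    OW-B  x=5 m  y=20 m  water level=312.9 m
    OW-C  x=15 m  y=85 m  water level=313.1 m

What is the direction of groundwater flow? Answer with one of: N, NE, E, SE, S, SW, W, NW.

W

Differences from OW-A: to OW-B (Δx, Δy, Δh) = (-50, -60, -0.5); to OW-C = (-40, 5, -0.3).
Solve a·Δx + b·Δy = Δh: det = (-50)·5 − (-40)·(-60) = -2650.
∂h/∂x = [(-0.5)·5 − (-0.3)·(-60)] / -2650 = +0.007736
∂h/∂y = [(-50)·(-0.3) − (-40)·(-0.5)] / -2650 = +0.001887
Flow = −∇h = (-0.007736 east, -0.001887 north), which points west.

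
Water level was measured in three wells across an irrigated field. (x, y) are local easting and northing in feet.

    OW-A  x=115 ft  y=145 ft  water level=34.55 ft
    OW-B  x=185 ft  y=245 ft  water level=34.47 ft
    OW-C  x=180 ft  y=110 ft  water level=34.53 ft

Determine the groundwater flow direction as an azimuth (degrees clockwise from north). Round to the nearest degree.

Differences from OW-A: to OW-B (Δx, Δy, Δh) = (70, 100, -0.08); to OW-C = (65, -35, -0.02).
Determinant of the coordinate differences = 70·(-35) − 65·100 = -8950.
∂h/∂x = [(-0.08)·(-35) − (-0.02)·100] / -8950 = -0.0005363
∂h/∂y = [70·(-0.02) − 65·(-0.08)] / -8950 = -0.0004246
Flow direction (−∇h) has components (+0.0005363 E, +0.0004246 N).
Azimuth = atan2(E, N) = atan2(+0.0005363, +0.0004246) = 51.6° ≈ 052°.

052°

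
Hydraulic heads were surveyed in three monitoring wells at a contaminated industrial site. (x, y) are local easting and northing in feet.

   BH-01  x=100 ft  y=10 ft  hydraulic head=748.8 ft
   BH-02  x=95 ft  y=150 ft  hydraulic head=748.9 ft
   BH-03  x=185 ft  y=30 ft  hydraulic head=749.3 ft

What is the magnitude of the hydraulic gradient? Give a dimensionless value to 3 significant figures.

0.00574

Differences from BH-01: to BH-02 (Δx, Δy, Δh) = (-5, 140, +0.1); to BH-03 = (85, 20, +0.5).
Solve a·Δx + b·Δy = Δh: det = (-5)·20 − 85·140 = -12000.
∂h/∂x = [(+0.1)·20 − (+0.5)·140] / -12000 = +0.005667
∂h/∂y = [(-5)·(+0.5) − 85·(+0.1)] / -12000 = +0.0009167
|∇h| = √(0.005667² + 0.0009167²) = 0.005741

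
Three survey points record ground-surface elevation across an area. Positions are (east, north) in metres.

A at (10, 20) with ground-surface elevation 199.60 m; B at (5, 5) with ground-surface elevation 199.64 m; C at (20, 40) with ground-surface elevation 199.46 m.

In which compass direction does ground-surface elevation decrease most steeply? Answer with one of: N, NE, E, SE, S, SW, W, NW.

E

Three-point gradient (reference A): Δ to B = (-5, -15, +0.04), Δ to C = (10, 20, -0.14).
∂z/∂x = -0.02600, ∂z/∂y = +0.006000 (det = 50).
Steepest decrease is along −∇f = (+0.02600 E, -0.006000 N) → east.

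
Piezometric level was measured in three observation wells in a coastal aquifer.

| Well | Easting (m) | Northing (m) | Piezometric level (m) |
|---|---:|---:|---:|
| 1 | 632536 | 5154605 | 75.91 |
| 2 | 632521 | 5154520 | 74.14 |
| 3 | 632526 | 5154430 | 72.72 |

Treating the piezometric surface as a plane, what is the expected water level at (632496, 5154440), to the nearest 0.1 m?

72.2 m

With h = a·x + b·y + c and 1 as origin, the differences give:
  (-15)·a + (-85)·b = -1.77
  (-10)·a + (-175)·b = -3.19
Eliminate b (×(-175) and ×(-85), subtract): 1775·a = 38.600 → a = ∂h/∂x = +0.02175
Back-substitute: b = ∂h/∂y = +0.01699.
h(632496, 5154440) = 75.91 + (+0.02175)·(-40) + (+0.01699)·(-165) = 75.91 -0.870 -2.803 = 72.237 m.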